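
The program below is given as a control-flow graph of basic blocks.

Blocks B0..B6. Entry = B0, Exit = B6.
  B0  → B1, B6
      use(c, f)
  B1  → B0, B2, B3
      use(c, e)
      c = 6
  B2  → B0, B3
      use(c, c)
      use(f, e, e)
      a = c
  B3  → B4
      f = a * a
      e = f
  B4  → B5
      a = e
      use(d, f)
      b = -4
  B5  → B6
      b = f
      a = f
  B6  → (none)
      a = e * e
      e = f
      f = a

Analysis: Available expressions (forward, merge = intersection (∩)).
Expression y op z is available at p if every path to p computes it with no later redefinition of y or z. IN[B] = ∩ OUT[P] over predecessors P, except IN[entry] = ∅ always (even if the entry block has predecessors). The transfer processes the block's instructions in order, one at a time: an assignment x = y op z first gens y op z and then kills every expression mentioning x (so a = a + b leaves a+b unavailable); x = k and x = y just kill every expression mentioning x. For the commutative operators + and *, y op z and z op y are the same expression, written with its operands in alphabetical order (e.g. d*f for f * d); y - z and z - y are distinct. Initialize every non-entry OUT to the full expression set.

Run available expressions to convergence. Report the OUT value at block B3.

Converged values:
  B0:  IN={}  OUT={}
  B1:  IN={}  OUT={}
  B2:  IN={}  OUT={}
  B3:  IN={}  OUT={a*a}
  B4:  IN={a*a}  OUT={}
  B5:  IN={}  OUT={}
  B6:  IN={}  OUT={}

Merge at B3: IN[B3] = OUT[B1] ∩ OUT[B2] = {}
Applying B3's transfer function to that IN value gives OUT[B3] (row B3 above).

Answer: {a*a}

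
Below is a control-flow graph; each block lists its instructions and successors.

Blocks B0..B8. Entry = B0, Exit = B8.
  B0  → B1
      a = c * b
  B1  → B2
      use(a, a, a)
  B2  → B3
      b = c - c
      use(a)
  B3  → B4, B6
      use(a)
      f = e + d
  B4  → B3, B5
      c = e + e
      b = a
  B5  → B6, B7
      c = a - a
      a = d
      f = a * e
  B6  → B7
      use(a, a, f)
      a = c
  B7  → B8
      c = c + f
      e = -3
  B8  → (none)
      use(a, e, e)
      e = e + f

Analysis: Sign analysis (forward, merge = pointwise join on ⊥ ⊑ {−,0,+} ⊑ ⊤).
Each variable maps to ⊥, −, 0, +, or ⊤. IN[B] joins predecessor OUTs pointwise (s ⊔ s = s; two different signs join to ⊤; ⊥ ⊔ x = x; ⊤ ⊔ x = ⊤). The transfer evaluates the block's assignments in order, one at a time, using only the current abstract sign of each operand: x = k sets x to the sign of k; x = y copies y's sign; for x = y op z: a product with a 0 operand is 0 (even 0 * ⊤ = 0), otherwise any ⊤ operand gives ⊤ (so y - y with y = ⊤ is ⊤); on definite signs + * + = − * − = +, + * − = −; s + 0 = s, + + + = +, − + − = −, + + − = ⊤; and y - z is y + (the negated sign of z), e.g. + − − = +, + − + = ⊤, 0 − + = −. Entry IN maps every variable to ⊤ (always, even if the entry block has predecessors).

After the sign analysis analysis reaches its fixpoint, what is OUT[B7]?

Fixpoint table:
  B0: | IN=(all ⊤) | OUT=(all ⊤)
  B1: | IN=(all ⊤) | OUT=(all ⊤)
  B2: | IN=(all ⊤) | OUT=(all ⊤)
  B3: | IN=(all ⊤) | OUT=(all ⊤)
  B4: | IN=(all ⊤) | OUT=(all ⊤)
  B5: | IN=(all ⊤) | OUT=(all ⊤)
  B6: | IN=(all ⊤) | OUT=(all ⊤)
  B7: | IN=(all ⊤) | OUT={e:-; rest ⊤}
  B8: | IN={e:-; rest ⊤} | OUT=(all ⊤)

Merge at B7: IN[B7] = OUT[B5] ⊔ OUT[B6] = {a: ⊤, b: ⊤, c: ⊤, d: ⊤, e: ⊤, f: ⊤}
Applying B7's transfer function to that IN value gives OUT[B7] (row B7 above).

Answer: {a: ⊤, b: ⊤, c: ⊤, d: ⊤, e: -, f: ⊤}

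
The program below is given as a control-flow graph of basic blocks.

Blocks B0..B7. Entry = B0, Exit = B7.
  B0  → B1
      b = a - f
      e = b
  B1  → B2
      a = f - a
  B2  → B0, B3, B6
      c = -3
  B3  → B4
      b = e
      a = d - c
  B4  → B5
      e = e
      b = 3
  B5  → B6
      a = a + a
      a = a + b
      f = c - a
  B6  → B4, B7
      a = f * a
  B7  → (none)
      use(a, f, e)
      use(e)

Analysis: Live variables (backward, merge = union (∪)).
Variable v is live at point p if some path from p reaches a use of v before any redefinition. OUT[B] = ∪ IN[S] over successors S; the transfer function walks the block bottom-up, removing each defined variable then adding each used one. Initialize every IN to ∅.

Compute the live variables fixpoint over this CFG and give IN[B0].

Per-block solution:
  B0:   IN={a, d, f}   OUT={a, d, e, f}
  B1:   IN={a, d, e, f}   OUT={a, d, e, f}
  B2:   IN={a, d, e, f}   OUT={a, c, d, e, f}
  B3:   IN={c, d, e}   OUT={a, c, e}
  B4:   IN={a, c, e}   OUT={a, b, c, e}
  B5:   IN={a, b, c, e}   OUT={a, c, e, f}
  B6:   IN={a, c, e, f}   OUT={a, c, e, f}
  B7:   IN={a, e, f}   OUT={}

Merge at B0: OUT[B0] = IN[B1] = {a, d, e, f}
Applying B0's transfer function to that OUT value gives IN[B0] (row B0 above).

Answer: {a, d, f}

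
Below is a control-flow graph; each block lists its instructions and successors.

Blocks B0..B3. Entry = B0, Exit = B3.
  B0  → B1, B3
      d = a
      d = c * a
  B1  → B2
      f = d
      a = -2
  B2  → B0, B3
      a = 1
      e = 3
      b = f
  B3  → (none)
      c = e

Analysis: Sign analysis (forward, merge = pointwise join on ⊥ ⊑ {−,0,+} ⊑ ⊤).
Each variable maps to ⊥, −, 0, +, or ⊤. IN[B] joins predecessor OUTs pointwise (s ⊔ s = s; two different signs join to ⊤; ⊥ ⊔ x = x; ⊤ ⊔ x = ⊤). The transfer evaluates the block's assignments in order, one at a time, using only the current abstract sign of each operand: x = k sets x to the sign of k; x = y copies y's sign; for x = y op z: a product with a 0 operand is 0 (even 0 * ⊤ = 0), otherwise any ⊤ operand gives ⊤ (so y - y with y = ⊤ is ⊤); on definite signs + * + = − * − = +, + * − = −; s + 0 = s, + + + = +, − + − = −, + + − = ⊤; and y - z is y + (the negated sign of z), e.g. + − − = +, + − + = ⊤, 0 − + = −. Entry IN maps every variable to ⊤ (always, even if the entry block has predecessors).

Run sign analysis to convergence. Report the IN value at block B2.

Fixpoint table:
  B0: | IN=(all ⊤) | OUT=(all ⊤)
  B1: | IN=(all ⊤) | OUT={a:-; rest ⊤}
  B2: | IN={a:-; rest ⊤} | OUT={a:+, e:+; rest ⊤}
  B3: | IN=(all ⊤) | OUT=(all ⊤)

Merge at B2: IN[B2] = OUT[B1] = {a: -, b: ⊤, c: ⊤, d: ⊤, e: ⊤, f: ⊤}

Answer: {a: -, b: ⊤, c: ⊤, d: ⊤, e: ⊤, f: ⊤}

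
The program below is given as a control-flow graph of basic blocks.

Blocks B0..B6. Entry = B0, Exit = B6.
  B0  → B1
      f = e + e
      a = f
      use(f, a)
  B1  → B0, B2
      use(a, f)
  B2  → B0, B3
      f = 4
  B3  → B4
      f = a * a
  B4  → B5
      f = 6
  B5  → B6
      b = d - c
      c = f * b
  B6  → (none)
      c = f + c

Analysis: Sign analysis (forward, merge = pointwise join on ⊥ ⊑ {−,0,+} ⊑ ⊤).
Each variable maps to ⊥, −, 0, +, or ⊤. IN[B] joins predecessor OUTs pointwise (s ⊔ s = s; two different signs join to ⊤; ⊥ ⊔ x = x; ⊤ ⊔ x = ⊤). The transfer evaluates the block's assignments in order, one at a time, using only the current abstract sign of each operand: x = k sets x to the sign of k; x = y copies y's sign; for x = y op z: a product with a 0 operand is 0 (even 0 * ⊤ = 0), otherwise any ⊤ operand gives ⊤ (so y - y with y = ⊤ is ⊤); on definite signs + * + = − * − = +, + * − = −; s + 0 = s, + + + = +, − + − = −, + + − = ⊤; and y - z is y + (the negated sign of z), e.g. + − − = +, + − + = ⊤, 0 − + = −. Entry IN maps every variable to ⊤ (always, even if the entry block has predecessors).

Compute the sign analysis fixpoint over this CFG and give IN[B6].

Answer: {a: ⊤, b: ⊤, c: ⊤, d: ⊤, e: ⊤, f: +}

Working:
Converged values:
  B0:   IN=(all ⊤)   OUT=(all ⊤)
  B1:   IN=(all ⊤)   OUT=(all ⊤)
  B2:   IN=(all ⊤)   OUT={f:+; rest ⊤}
  B3:   IN={f:+; rest ⊤}   OUT=(all ⊤)
  B4:   IN=(all ⊤)   OUT={f:+; rest ⊤}
  B5:   IN={f:+; rest ⊤}   OUT={f:+; rest ⊤}
  B6:   IN={f:+; rest ⊤}   OUT={f:+; rest ⊤}

Merge at B6: IN[B6] = OUT[B5] = {a: ⊤, b: ⊤, c: ⊤, d: ⊤, e: ⊤, f: +}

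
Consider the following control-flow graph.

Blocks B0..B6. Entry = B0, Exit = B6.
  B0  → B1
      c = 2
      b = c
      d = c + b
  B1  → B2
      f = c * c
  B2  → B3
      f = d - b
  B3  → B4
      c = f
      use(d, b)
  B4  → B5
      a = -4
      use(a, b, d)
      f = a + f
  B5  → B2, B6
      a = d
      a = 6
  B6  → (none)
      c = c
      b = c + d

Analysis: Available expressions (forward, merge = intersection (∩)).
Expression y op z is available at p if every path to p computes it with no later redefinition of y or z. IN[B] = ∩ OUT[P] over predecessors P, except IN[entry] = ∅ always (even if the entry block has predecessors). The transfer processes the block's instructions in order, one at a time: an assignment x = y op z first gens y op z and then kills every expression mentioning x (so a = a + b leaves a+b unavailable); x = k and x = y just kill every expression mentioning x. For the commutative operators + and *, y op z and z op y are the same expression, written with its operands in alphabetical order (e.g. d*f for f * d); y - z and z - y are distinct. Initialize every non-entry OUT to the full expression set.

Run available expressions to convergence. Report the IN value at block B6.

Answer: {d-b}

Working:
Fixpoint table:
  B0:   IN={}   OUT={b+c}
  B1:   IN={b+c}   OUT={b+c, c*c}
  B2:   IN={}   OUT={d-b}
  B3:   IN={d-b}   OUT={d-b}
  B4:   IN={d-b}   OUT={d-b}
  B5:   IN={d-b}   OUT={d-b}
  B6:   IN={d-b}   OUT={c+d}

Merge at B6: IN[B6] = OUT[B5] = {d-b}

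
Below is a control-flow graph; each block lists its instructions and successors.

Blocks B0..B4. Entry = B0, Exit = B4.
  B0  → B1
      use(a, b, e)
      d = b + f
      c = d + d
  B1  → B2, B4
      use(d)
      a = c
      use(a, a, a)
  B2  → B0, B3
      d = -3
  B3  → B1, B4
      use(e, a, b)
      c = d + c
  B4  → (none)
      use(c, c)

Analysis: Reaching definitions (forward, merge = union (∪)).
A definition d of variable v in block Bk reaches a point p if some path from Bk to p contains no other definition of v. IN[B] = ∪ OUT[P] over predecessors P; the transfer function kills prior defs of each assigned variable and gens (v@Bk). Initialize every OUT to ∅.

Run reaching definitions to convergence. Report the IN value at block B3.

Converged values:
  B0: | IN={a@B1, c@B0, c@B3, d@B2} | OUT={a@B1, c@B0, d@B0}
  B1: | IN={a@B1, c@B0, c@B3, d@B0, d@B2} | OUT={a@B1, c@B0, c@B3, d@B0, d@B2}
  B2: | IN={a@B1, c@B0, c@B3, d@B0, d@B2} | OUT={a@B1, c@B0, c@B3, d@B2}
  B3: | IN={a@B1, c@B0, c@B3, d@B2} | OUT={a@B1, c@B3, d@B2}
  B4: | IN={a@B1, c@B0, c@B3, d@B0, d@B2} | OUT={a@B1, c@B0, c@B3, d@B0, d@B2}

Merge at B3: IN[B3] = OUT[B2] = {a@B1, c@B0, c@B3, d@B2}

Answer: {a@B1, c@B0, c@B3, d@B2}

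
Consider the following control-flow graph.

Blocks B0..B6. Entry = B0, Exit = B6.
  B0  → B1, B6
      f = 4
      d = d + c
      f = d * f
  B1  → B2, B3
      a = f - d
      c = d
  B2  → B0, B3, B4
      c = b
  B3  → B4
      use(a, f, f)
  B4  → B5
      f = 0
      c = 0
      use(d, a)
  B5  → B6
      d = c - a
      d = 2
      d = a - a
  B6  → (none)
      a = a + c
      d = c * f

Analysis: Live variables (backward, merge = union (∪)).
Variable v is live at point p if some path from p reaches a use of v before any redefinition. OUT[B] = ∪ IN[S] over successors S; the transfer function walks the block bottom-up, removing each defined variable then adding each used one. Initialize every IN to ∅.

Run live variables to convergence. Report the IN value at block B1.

Converged values:
  B0:  IN={a, b, c, d}  OUT={a, b, c, d, f}
  B1:  IN={b, d, f}  OUT={a, b, d, f}
  B2:  IN={a, b, d, f}  OUT={a, b, c, d, f}
  B3:  IN={a, d, f}  OUT={a, d}
  B4:  IN={a, d}  OUT={a, c, f}
  B5:  IN={a, c, f}  OUT={a, c, f}
  B6:  IN={a, c, f}  OUT={}

Merge at B1: OUT[B1] = IN[B2] ⊔ IN[B3] = {a, b, d, f}
Applying B1's transfer function to that OUT value gives IN[B1] (row B1 above).

Answer: {b, d, f}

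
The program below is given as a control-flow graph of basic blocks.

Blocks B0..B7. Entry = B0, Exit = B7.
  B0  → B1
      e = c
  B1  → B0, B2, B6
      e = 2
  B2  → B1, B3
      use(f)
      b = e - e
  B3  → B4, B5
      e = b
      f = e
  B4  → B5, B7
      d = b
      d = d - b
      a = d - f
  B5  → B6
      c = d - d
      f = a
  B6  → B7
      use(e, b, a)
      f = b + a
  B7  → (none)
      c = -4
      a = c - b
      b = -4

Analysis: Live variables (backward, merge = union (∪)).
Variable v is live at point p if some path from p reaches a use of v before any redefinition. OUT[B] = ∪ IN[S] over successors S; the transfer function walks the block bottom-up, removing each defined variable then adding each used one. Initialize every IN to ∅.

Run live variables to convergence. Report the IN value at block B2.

Answer: {a, c, d, e, f}

Trace:
Fixpoint table:
  B0:  IN={a, b, c, d, f}  OUT={a, b, c, d, f}
  B1:  IN={a, b, c, d, f}  OUT={a, b, c, d, e, f}
  B2:  IN={a, c, d, e, f}  OUT={a, b, c, d, f}
  B3:  IN={a, b, d}  OUT={a, b, d, e, f}
  B4:  IN={b, e, f}  OUT={a, b, d, e}
  B5:  IN={a, b, d, e}  OUT={a, b, e}
  B6:  IN={a, b, e}  OUT={b}
  B7:  IN={b}  OUT={}

Merge at B2: OUT[B2] = IN[B1] ⊔ IN[B3] = {a, b, c, d, f}
Applying B2's transfer function to that OUT value gives IN[B2] (row B2 above).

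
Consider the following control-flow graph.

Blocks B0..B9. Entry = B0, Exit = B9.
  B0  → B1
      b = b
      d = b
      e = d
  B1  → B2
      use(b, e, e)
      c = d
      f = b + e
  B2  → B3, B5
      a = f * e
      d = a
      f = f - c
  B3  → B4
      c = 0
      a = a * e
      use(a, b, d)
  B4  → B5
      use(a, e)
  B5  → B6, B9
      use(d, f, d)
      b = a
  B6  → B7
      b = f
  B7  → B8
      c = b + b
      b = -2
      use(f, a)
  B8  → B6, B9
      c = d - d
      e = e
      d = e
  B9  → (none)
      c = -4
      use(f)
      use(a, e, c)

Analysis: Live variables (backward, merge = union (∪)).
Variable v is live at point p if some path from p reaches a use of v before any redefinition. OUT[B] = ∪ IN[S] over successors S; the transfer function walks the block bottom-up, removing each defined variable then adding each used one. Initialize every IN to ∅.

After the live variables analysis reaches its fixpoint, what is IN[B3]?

Answer: {a, b, d, e, f}

Derivation:
Fixpoint table:
  B0:  IN={b}  OUT={b, d, e}
  B1:  IN={b, d, e}  OUT={b, c, e, f}
  B2:  IN={b, c, e, f}  OUT={a, b, d, e, f}
  B3:  IN={a, b, d, e, f}  OUT={a, d, e, f}
  B4:  IN={a, d, e, f}  OUT={a, d, e, f}
  B5:  IN={a, d, e, f}  OUT={a, d, e, f}
  B6:  IN={a, d, e, f}  OUT={a, b, d, e, f}
  B7:  IN={a, b, d, e, f}  OUT={a, d, e, f}
  B8:  IN={a, d, e, f}  OUT={a, d, e, f}
  B9:  IN={a, e, f}  OUT={}

Merge at B3: OUT[B3] = IN[B4] = {a, d, e, f}
Applying B3's transfer function to that OUT value gives IN[B3] (row B3 above).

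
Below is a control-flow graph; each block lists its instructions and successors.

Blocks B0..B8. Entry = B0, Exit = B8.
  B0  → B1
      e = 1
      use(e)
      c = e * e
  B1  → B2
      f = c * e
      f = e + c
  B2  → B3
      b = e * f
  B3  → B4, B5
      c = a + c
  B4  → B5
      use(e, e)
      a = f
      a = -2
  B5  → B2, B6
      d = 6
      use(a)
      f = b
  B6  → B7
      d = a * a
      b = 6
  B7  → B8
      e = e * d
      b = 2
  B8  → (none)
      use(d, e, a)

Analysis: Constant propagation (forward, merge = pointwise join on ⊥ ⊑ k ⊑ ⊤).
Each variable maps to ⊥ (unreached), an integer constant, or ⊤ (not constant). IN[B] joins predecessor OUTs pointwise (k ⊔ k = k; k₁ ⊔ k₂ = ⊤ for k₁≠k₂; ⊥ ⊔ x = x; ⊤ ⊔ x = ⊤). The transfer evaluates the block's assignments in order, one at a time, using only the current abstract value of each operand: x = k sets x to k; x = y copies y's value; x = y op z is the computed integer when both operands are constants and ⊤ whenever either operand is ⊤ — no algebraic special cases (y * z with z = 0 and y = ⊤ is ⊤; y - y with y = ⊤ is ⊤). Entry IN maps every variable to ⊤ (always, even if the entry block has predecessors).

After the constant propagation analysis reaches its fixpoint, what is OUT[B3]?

Converged values:
  B0:  IN=(all ⊤)  OUT={c:1, e:1; rest ⊤}
  B1:  IN={c:1, e:1; rest ⊤}  OUT={c:1, e:1, f:2; rest ⊤}
  B2:  IN={e:1, f:2; rest ⊤}  OUT={b:2, e:1, f:2; rest ⊤}
  B3:  IN={b:2, e:1, f:2; rest ⊤}  OUT={b:2, e:1, f:2; rest ⊤}
  B4:  IN={b:2, e:1, f:2; rest ⊤}  OUT={a:-2, b:2, e:1, f:2; rest ⊤}
  B5:  IN={b:2, e:1, f:2; rest ⊤}  OUT={b:2, d:6, e:1, f:2; rest ⊤}
  B6:  IN={b:2, d:6, e:1, f:2; rest ⊤}  OUT={b:6, e:1, f:2; rest ⊤}
  B7:  IN={b:6, e:1, f:2; rest ⊤}  OUT={b:2, f:2; rest ⊤}
  B8:  IN={b:2, f:2; rest ⊤}  OUT={b:2, f:2; rest ⊤}

Merge at B3: IN[B3] = OUT[B2] = {a: ⊤, b: 2, c: ⊤, d: ⊤, e: 1, f: 2}
Applying B3's transfer function to that IN value gives OUT[B3] (row B3 above).

Answer: {a: ⊤, b: 2, c: ⊤, d: ⊤, e: 1, f: 2}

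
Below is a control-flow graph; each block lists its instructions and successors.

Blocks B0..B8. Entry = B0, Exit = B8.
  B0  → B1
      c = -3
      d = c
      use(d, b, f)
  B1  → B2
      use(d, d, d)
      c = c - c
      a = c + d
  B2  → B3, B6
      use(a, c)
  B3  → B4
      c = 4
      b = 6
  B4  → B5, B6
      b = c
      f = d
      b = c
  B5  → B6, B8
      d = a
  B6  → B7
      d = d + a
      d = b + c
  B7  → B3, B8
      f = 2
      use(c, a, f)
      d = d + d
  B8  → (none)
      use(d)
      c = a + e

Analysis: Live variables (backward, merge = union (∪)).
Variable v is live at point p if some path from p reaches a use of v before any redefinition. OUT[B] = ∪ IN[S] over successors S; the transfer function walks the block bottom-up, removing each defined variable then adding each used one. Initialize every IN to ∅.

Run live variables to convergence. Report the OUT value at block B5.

Answer: {a, b, c, d, e}

Derivation:
Converged values:
  B0: | IN={b, e, f} | OUT={b, c, d, e}
  B1: | IN={b, c, d, e} | OUT={a, b, c, d, e}
  B2: | IN={a, b, c, d, e} | OUT={a, b, c, d, e}
  B3: | IN={a, d, e} | OUT={a, c, d, e}
  B4: | IN={a, c, d, e} | OUT={a, b, c, d, e}
  B5: | IN={a, b, c, e} | OUT={a, b, c, d, e}
  B6: | IN={a, b, c, d, e} | OUT={a, c, d, e}
  B7: | IN={a, c, d, e} | OUT={a, d, e}
  B8: | IN={a, d, e} | OUT={}

Merge at B5: OUT[B5] = IN[B6] ⊔ IN[B8] = {a, b, c, d, e}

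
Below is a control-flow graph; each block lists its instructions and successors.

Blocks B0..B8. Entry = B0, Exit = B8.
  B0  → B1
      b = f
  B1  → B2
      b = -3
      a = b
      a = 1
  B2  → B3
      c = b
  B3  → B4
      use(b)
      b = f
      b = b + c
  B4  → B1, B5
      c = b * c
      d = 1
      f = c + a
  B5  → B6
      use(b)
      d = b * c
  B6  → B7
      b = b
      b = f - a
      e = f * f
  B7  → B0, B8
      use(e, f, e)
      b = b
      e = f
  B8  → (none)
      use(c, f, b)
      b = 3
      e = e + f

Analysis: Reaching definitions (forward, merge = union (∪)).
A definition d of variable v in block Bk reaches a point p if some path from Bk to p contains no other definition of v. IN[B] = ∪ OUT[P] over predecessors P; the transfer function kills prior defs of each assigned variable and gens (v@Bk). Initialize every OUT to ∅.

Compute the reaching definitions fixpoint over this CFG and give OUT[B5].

Answer: {a@B1, b@B3, c@B4, d@B5, e@B7, f@B4}

Trace:
Converged values:
  B0:   IN={a@B1, b@B7, c@B4, d@B5, e@B7, f@B4}   OUT={a@B1, b@B0, c@B4, d@B5, e@B7, f@B4}
  B1:   IN={a@B1, b@B0, b@B3, c@B4, d@B4, d@B5, e@B7, f@B4}   OUT={a@B1, b@B1, c@B4, d@B4, d@B5, e@B7, f@B4}
  B2:   IN={a@B1, b@B1, c@B4, d@B4, d@B5, e@B7, f@B4}   OUT={a@B1, b@B1, c@B2, d@B4, d@B5, e@B7, f@B4}
  B3:   IN={a@B1, b@B1, c@B2, d@B4, d@B5, e@B7, f@B4}   OUT={a@B1, b@B3, c@B2, d@B4, d@B5, e@B7, f@B4}
  B4:   IN={a@B1, b@B3, c@B2, d@B4, d@B5, e@B7, f@B4}   OUT={a@B1, b@B3, c@B4, d@B4, e@B7, f@B4}
  B5:   IN={a@B1, b@B3, c@B4, d@B4, e@B7, f@B4}   OUT={a@B1, b@B3, c@B4, d@B5, e@B7, f@B4}
  B6:   IN={a@B1, b@B3, c@B4, d@B5, e@B7, f@B4}   OUT={a@B1, b@B6, c@B4, d@B5, e@B6, f@B4}
  B7:   IN={a@B1, b@B6, c@B4, d@B5, e@B6, f@B4}   OUT={a@B1, b@B7, c@B4, d@B5, e@B7, f@B4}
  B8:   IN={a@B1, b@B7, c@B4, d@B5, e@B7, f@B4}   OUT={a@B1, b@B8, c@B4, d@B5, e@B8, f@B4}

Merge at B5: IN[B5] = OUT[B4] = {a@B1, b@B3, c@B4, d@B4, e@B7, f@B4}
Applying B5's transfer function to that IN value gives OUT[B5] (row B5 above).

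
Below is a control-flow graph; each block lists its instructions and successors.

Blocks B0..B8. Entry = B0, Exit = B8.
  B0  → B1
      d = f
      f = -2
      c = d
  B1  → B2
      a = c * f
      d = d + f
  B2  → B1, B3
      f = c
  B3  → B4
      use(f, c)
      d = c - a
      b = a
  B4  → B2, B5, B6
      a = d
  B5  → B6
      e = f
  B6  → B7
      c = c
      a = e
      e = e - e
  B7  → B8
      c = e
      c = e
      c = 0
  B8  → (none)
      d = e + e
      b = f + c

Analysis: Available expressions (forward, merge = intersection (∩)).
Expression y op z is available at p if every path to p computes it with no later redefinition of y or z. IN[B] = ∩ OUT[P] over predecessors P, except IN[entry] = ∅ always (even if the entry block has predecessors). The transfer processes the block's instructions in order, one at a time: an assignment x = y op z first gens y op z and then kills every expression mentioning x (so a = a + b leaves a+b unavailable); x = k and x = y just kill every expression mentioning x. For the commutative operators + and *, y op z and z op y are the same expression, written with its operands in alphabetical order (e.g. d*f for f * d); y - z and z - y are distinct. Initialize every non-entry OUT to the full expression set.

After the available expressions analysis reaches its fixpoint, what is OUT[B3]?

Fixpoint table:
  B0:   IN={}   OUT={}
  B1:   IN={}   OUT={c*f}
  B2:   IN={}   OUT={}
  B3:   IN={}   OUT={c-a}
  B4:   IN={c-a}   OUT={}
  B5:   IN={}   OUT={}
  B6:   IN={}   OUT={}
  B7:   IN={}   OUT={}
  B8:   IN={}   OUT={c+f, e+e}

Merge at B3: IN[B3] = OUT[B2] = {}
Applying B3's transfer function to that IN value gives OUT[B3] (row B3 above).

Answer: {c-a}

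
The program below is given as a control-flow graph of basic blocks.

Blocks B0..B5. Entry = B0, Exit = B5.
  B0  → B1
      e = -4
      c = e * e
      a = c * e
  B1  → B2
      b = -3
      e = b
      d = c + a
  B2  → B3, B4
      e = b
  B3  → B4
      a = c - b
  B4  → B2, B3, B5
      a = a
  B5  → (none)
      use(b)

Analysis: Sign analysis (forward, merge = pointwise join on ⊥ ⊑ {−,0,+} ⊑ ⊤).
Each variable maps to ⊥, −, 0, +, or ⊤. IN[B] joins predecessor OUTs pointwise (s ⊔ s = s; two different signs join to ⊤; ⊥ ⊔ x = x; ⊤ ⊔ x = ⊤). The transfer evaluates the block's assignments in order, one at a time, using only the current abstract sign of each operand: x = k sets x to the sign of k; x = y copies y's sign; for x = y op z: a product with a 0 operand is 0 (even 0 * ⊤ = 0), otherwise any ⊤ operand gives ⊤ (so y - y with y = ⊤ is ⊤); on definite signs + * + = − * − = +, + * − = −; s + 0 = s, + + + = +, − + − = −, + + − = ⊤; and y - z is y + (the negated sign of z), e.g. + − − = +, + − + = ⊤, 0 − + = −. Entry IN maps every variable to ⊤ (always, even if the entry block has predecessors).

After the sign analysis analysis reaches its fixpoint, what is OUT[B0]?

Answer: {a: -, b: ⊤, c: +, d: ⊤, e: -, f: ⊤}

Working:
Fixpoint table:
  B0: | IN=(all ⊤) | OUT={a:-, c:+, e:-; rest ⊤}
  B1: | IN={a:-, c:+, e:-; rest ⊤} | OUT={a:-, b:-, c:+, e:-; rest ⊤}
  B2: | IN={b:-, c:+, e:-; rest ⊤} | OUT={b:-, c:+, e:-; rest ⊤}
  B3: | IN={b:-, c:+, e:-; rest ⊤} | OUT={a:+, b:-, c:+, e:-; rest ⊤}
  B4: | IN={b:-, c:+, e:-; rest ⊤} | OUT={b:-, c:+, e:-; rest ⊤}
  B5: | IN={b:-, c:+, e:-; rest ⊤} | OUT={b:-, c:+, e:-; rest ⊤}

B0 is the boundary node: IN[B0] = {a: ⊤, b: ⊤, c: ⊤, d: ⊤, e: ⊤, f: ⊤}
Applying B0's transfer function to that IN value gives OUT[B0] (row B0 above).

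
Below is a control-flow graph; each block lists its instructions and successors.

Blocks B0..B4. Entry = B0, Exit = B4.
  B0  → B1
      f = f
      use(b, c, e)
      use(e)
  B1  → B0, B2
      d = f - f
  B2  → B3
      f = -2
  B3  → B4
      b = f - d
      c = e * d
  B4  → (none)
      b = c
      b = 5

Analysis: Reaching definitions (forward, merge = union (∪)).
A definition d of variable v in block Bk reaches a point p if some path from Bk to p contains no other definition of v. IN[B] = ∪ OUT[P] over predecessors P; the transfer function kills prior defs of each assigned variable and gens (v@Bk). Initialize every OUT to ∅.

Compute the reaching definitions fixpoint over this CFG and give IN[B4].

Answer: {b@B3, c@B3, d@B1, f@B2}

Working:
Fixpoint table:
  B0: | IN={d@B1, f@B0} | OUT={d@B1, f@B0}
  B1: | IN={d@B1, f@B0} | OUT={d@B1, f@B0}
  B2: | IN={d@B1, f@B0} | OUT={d@B1, f@B2}
  B3: | IN={d@B1, f@B2} | OUT={b@B3, c@B3, d@B1, f@B2}
  B4: | IN={b@B3, c@B3, d@B1, f@B2} | OUT={b@B4, c@B3, d@B1, f@B2}

Merge at B4: IN[B4] = OUT[B3] = {b@B3, c@B3, d@B1, f@B2}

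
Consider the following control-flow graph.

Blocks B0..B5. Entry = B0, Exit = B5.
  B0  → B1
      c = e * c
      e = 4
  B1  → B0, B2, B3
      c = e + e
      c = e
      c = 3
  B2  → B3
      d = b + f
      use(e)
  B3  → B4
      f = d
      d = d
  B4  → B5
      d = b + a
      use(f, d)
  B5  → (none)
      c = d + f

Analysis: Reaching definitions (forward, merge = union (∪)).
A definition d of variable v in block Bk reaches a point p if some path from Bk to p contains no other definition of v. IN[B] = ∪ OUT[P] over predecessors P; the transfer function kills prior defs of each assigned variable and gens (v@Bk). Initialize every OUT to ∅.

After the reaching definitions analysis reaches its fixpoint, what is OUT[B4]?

Per-block solution:
  B0:  IN={c@B1, e@B0}  OUT={c@B0, e@B0}
  B1:  IN={c@B0, e@B0}  OUT={c@B1, e@B0}
  B2:  IN={c@B1, e@B0}  OUT={c@B1, d@B2, e@B0}
  B3:  IN={c@B1, d@B2, e@B0}  OUT={c@B1, d@B3, e@B0, f@B3}
  B4:  IN={c@B1, d@B3, e@B0, f@B3}  OUT={c@B1, d@B4, e@B0, f@B3}
  B5:  IN={c@B1, d@B4, e@B0, f@B3}  OUT={c@B5, d@B4, e@B0, f@B3}

Merge at B4: IN[B4] = OUT[B3] = {c@B1, d@B3, e@B0, f@B3}
Applying B4's transfer function to that IN value gives OUT[B4] (row B4 above).

Answer: {c@B1, d@B4, e@B0, f@B3}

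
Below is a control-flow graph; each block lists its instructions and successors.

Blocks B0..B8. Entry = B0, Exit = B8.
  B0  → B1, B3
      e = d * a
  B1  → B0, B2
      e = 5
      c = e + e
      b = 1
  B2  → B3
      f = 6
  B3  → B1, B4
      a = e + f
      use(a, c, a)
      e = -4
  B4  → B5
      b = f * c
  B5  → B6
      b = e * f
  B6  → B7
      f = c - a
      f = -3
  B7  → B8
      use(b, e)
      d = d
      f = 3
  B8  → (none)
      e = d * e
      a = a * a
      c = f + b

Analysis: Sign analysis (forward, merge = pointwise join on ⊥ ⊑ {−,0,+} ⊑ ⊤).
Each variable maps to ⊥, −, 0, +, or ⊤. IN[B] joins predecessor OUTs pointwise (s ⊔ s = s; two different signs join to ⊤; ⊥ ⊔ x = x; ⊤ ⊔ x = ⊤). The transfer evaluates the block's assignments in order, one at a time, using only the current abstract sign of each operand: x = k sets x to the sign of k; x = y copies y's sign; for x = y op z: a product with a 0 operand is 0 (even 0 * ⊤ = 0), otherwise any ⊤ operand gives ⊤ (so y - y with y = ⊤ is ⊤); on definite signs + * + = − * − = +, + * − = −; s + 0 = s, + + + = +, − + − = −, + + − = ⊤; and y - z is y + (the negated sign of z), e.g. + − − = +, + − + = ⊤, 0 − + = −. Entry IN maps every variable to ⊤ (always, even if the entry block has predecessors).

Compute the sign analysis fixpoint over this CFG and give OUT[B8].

Answer: {a: ⊤, b: ⊤, c: ⊤, d: ⊤, e: ⊤, f: +}

Working:
Converged values:
  B0: | IN=(all ⊤) | OUT=(all ⊤)
  B1: | IN=(all ⊤) | OUT={b:+, c:+, e:+; rest ⊤}
  B2: | IN={b:+, c:+, e:+; rest ⊤} | OUT={b:+, c:+, e:+, f:+; rest ⊤}
  B3: | IN=(all ⊤) | OUT={e:-; rest ⊤}
  B4: | IN={e:-; rest ⊤} | OUT={e:-; rest ⊤}
  B5: | IN={e:-; rest ⊤} | OUT={e:-; rest ⊤}
  B6: | IN={e:-; rest ⊤} | OUT={e:-, f:-; rest ⊤}
  B7: | IN={e:-, f:-; rest ⊤} | OUT={e:-, f:+; rest ⊤}
  B8: | IN={e:-, f:+; rest ⊤} | OUT={f:+; rest ⊤}

Merge at B8: IN[B8] = OUT[B7] = {a: ⊤, b: ⊤, c: ⊤, d: ⊤, e: -, f: +}
Applying B8's transfer function to that IN value gives OUT[B8] (row B8 above).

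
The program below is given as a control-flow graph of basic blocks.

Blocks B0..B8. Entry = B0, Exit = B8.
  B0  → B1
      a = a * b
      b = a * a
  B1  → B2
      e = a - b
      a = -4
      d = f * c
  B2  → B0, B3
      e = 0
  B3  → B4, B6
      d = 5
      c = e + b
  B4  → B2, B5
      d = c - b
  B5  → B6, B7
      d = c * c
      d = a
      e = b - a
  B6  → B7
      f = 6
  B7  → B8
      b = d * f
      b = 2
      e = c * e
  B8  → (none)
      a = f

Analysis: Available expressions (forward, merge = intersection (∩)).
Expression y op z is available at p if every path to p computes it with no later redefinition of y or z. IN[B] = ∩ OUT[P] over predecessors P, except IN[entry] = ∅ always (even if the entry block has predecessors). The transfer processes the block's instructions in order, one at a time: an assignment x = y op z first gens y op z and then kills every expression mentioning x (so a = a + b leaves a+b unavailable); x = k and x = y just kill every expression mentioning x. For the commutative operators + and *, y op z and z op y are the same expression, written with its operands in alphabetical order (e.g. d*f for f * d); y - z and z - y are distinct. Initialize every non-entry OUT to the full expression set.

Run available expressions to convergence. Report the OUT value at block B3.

Converged values:
  B0: | IN={} | OUT={a*a}
  B1: | IN={a*a} | OUT={c*f}
  B2: | IN={} | OUT={}
  B3: | IN={} | OUT={b+e}
  B4: | IN={b+e} | OUT={b+e, c-b}
  B5: | IN={b+e, c-b} | OUT={b-a, c*c, c-b}
  B6: | IN={} | OUT={}
  B7: | IN={} | OUT={d*f}
  B8: | IN={d*f} | OUT={d*f}

Merge at B3: IN[B3] = OUT[B2] = {}
Applying B3's transfer function to that IN value gives OUT[B3] (row B3 above).

Answer: {b+e}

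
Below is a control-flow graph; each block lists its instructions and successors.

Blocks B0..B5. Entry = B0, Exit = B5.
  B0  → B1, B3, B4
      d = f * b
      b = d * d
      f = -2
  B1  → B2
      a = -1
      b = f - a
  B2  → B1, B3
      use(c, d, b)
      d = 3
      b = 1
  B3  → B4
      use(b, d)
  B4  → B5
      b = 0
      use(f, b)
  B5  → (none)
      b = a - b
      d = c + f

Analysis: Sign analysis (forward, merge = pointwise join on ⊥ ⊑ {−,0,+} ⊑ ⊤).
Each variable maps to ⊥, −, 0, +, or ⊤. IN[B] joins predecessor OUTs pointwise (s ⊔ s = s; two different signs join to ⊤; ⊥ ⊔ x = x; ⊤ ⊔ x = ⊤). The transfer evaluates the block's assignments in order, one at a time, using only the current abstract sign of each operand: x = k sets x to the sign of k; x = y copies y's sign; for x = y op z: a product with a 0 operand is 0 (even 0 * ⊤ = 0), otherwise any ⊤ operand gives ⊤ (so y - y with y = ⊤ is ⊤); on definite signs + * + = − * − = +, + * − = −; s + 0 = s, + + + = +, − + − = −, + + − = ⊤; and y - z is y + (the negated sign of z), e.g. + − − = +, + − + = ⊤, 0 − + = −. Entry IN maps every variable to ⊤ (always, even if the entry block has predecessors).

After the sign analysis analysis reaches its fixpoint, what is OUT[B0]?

Answer: {a: ⊤, b: ⊤, c: ⊤, d: ⊤, e: ⊤, f: -}

Working:
Converged values:
  B0:  IN=(all ⊤)  OUT={f:-; rest ⊤}
  B1:  IN={f:-; rest ⊤}  OUT={a:-, f:-; rest ⊤}
  B2:  IN={a:-, f:-; rest ⊤}  OUT={a:-, b:+, d:+, f:-; rest ⊤}
  B3:  IN={f:-; rest ⊤}  OUT={f:-; rest ⊤}
  B4:  IN={f:-; rest ⊤}  OUT={b:0, f:-; rest ⊤}
  B5:  IN={b:0, f:-; rest ⊤}  OUT={f:-; rest ⊤}

B0 is the boundary node: IN[B0] = {a: ⊤, b: ⊤, c: ⊤, d: ⊤, e: ⊤, f: ⊤}
Applying B0's transfer function to that IN value gives OUT[B0] (row B0 above).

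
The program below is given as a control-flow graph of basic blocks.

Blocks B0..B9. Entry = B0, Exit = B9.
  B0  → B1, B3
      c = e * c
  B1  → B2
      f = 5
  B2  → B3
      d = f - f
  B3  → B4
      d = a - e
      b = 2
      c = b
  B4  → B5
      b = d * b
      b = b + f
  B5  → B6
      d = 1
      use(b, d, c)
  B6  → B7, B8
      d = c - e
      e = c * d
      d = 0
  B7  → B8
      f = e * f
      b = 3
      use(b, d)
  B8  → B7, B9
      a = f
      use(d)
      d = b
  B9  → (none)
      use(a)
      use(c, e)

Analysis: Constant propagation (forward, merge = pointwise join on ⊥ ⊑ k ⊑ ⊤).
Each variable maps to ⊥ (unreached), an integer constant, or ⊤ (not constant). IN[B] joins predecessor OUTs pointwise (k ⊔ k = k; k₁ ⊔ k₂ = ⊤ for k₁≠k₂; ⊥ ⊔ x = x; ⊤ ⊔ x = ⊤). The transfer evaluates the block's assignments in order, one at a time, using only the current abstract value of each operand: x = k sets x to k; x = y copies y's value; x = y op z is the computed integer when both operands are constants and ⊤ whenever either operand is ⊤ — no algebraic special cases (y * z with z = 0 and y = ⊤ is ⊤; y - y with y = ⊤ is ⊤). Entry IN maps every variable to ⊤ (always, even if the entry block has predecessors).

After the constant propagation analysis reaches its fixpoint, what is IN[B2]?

Answer: {a: ⊤, b: ⊤, c: ⊤, d: ⊤, e: ⊤, f: 5}

Working:
Per-block solution:
  B0:   IN=(all ⊤)   OUT=(all ⊤)
  B1:   IN=(all ⊤)   OUT={f:5; rest ⊤}
  B2:   IN={f:5; rest ⊤}   OUT={d:0, f:5; rest ⊤}
  B3:   IN=(all ⊤)   OUT={b:2, c:2; rest ⊤}
  B4:   IN={b:2, c:2; rest ⊤}   OUT={c:2; rest ⊤}
  B5:   IN={c:2; rest ⊤}   OUT={c:2, d:1; rest ⊤}
  B6:   IN={c:2, d:1; rest ⊤}   OUT={c:2, d:0; rest ⊤}
  B7:   IN={c:2; rest ⊤}   OUT={b:3, c:2; rest ⊤}
  B8:   IN={c:2; rest ⊤}   OUT={c:2; rest ⊤}
  B9:   IN={c:2; rest ⊤}   OUT={c:2; rest ⊤}

Merge at B2: IN[B2] = OUT[B1] = {a: ⊤, b: ⊤, c: ⊤, d: ⊤, e: ⊤, f: 5}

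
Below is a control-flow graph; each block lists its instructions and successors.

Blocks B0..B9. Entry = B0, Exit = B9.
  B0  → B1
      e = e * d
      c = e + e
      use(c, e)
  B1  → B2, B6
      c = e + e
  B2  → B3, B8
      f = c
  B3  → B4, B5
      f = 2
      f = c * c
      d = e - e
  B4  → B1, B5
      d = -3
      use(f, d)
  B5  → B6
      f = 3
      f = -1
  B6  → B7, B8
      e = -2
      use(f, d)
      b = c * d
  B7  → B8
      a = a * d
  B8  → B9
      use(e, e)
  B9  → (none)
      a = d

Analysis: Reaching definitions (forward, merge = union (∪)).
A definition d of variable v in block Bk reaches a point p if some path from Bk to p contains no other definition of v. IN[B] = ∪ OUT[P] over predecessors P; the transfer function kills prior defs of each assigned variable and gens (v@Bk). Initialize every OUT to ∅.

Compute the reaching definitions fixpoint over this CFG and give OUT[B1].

Answer: {c@B1, d@B4, e@B0, f@B3}

Trace:
Converged values:
  B0:  IN={}  OUT={c@B0, e@B0}
  B1:  IN={c@B0, c@B1, d@B4, e@B0, f@B3}  OUT={c@B1, d@B4, e@B0, f@B3}
  B2:  IN={c@B1, d@B4, e@B0, f@B3}  OUT={c@B1, d@B4, e@B0, f@B2}
  B3:  IN={c@B1, d@B4, e@B0, f@B2}  OUT={c@B1, d@B3, e@B0, f@B3}
  B4:  IN={c@B1, d@B3, e@B0, f@B3}  OUT={c@B1, d@B4, e@B0, f@B3}
  B5:  IN={c@B1, d@B3, d@B4, e@B0, f@B3}  OUT={c@B1, d@B3, d@B4, e@B0, f@B5}
  B6:  IN={c@B1, d@B3, d@B4, e@B0, f@B3, f@B5}  OUT={b@B6, c@B1, d@B3, d@B4, e@B6, f@B3, f@B5}
  B7:  IN={b@B6, c@B1, d@B3, d@B4, e@B6, f@B3, f@B5}  OUT={a@B7, b@B6, c@B1, d@B3, d@B4, e@B6, f@B3, f@B5}
  B8:  IN={a@B7, b@B6, c@B1, d@B3, d@B4, e@B0, e@B6, f@B2, f@B3, f@B5}  OUT={a@B7, b@B6, c@B1, d@B3, d@B4, e@B0, e@B6, f@B2, f@B3, f@B5}
  B9:  IN={a@B7, b@B6, c@B1, d@B3, d@B4, e@B0, e@B6, f@B2, f@B3, f@B5}  OUT={a@B9, b@B6, c@B1, d@B3, d@B4, e@B0, e@B6, f@B2, f@B3, f@B5}

Merge at B1: IN[B1] = OUT[B0] ⊔ OUT[B4] = {c@B0, c@B1, d@B4, e@B0, f@B3}
Applying B1's transfer function to that IN value gives OUT[B1] (row B1 above).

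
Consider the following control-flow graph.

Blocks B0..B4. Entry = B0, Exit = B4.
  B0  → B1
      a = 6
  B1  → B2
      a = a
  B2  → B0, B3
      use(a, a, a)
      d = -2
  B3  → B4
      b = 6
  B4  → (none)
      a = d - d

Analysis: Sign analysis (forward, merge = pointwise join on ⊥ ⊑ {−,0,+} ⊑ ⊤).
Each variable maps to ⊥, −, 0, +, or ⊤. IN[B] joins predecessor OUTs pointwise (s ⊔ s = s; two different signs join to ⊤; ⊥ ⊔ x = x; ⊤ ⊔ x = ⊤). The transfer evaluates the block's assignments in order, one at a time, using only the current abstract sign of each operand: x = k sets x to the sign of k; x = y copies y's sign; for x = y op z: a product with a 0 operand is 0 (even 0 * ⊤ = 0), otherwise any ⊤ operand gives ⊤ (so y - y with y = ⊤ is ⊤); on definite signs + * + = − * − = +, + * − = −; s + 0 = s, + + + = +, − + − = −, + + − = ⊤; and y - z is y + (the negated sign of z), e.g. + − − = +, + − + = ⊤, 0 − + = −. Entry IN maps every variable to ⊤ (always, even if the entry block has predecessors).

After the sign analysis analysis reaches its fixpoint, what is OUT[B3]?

Answer: {a: +, b: +, c: ⊤, d: -, e: ⊤, f: ⊤}

Trace:
Fixpoint table:
  B0:  IN=(all ⊤)  OUT={a:+; rest ⊤}
  B1:  IN={a:+; rest ⊤}  OUT={a:+; rest ⊤}
  B2:  IN={a:+; rest ⊤}  OUT={a:+, d:-; rest ⊤}
  B3:  IN={a:+, d:-; rest ⊤}  OUT={a:+, b:+, d:-; rest ⊤}
  B4:  IN={a:+, b:+, d:-; rest ⊤}  OUT={b:+, d:-; rest ⊤}

Merge at B3: IN[B3] = OUT[B2] = {a: +, b: ⊤, c: ⊤, d: -, e: ⊤, f: ⊤}
Applying B3's transfer function to that IN value gives OUT[B3] (row B3 above).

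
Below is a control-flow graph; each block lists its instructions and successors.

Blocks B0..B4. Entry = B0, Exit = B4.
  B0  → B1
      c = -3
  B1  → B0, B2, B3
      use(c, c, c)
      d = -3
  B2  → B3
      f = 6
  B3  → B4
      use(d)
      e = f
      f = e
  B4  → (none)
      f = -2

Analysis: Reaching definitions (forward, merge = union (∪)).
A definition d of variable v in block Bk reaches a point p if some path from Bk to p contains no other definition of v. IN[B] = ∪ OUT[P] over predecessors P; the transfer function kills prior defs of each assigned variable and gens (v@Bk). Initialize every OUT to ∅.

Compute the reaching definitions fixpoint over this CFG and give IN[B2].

Fixpoint table:
  B0: | IN={c@B0, d@B1} | OUT={c@B0, d@B1}
  B1: | IN={c@B0, d@B1} | OUT={c@B0, d@B1}
  B2: | IN={c@B0, d@B1} | OUT={c@B0, d@B1, f@B2}
  B3: | IN={c@B0, d@B1, f@B2} | OUT={c@B0, d@B1, e@B3, f@B3}
  B4: | IN={c@B0, d@B1, e@B3, f@B3} | OUT={c@B0, d@B1, e@B3, f@B4}

Merge at B2: IN[B2] = OUT[B1] = {c@B0, d@B1}

Answer: {c@B0, d@B1}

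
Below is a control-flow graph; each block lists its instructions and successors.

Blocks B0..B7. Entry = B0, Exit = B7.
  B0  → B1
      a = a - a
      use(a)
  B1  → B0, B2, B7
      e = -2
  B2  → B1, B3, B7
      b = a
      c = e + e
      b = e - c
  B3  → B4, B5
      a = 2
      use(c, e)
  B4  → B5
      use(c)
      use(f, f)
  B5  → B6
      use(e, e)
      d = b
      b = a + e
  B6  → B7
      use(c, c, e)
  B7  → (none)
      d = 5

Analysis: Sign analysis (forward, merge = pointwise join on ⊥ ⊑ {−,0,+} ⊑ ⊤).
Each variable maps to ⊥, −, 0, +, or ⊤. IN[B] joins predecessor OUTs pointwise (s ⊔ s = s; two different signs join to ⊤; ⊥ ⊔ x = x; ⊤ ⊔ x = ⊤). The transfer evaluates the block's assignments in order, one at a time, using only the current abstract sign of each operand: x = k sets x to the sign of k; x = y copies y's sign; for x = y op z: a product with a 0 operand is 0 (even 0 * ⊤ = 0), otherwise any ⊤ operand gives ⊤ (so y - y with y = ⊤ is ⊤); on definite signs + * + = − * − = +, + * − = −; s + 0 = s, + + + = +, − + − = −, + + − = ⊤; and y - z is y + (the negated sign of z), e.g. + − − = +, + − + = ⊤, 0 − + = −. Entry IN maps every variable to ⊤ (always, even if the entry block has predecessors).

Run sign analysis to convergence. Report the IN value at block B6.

Fixpoint table:
  B0:   IN=(all ⊤)   OUT=(all ⊤)
  B1:   IN=(all ⊤)   OUT={e:-; rest ⊤}
  B2:   IN={e:-; rest ⊤}   OUT={c:-, e:-; rest ⊤}
  B3:   IN={c:-, e:-; rest ⊤}   OUT={a:+, c:-, e:-; rest ⊤}
  B4:   IN={a:+, c:-, e:-; rest ⊤}   OUT={a:+, c:-, e:-; rest ⊤}
  B5:   IN={a:+, c:-, e:-; rest ⊤}   OUT={a:+, c:-, e:-; rest ⊤}
  B6:   IN={a:+, c:-, e:-; rest ⊤}   OUT={a:+, c:-, e:-; rest ⊤}
  B7:   IN={e:-; rest ⊤}   OUT={d:+, e:-; rest ⊤}

Merge at B6: IN[B6] = OUT[B5] = {a: +, b: ⊤, c: -, d: ⊤, e: -, f: ⊤}

Answer: {a: +, b: ⊤, c: -, d: ⊤, e: -, f: ⊤}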